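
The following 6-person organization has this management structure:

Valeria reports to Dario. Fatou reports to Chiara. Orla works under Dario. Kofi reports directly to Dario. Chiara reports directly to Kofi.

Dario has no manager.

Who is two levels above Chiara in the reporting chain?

Dario

Chiara reports to Kofi, and Kofi reports to Dario. So Chiara's skip-level manager is Dario.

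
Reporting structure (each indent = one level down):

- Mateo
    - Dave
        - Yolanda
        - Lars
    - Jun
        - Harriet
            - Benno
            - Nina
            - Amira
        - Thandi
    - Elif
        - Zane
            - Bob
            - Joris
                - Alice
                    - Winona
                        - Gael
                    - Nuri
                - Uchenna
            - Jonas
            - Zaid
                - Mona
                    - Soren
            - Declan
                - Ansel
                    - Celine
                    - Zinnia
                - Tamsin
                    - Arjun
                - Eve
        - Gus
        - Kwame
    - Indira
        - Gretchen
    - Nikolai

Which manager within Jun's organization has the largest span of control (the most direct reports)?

Harriet

Direct-report counts within Jun's organization: Jun has 2; Harriet has 3. The largest is 3, held by Harriet.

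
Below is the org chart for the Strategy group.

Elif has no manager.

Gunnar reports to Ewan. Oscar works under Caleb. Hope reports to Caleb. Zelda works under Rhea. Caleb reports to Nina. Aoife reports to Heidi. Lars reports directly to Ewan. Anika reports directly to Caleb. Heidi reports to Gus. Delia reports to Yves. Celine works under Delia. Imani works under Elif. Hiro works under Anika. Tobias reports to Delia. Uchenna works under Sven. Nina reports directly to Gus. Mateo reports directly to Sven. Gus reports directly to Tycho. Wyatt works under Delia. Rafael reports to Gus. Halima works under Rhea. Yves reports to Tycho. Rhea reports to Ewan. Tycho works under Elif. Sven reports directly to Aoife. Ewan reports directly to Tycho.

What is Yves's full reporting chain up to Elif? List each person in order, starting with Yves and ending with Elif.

Yves -> Tycho -> Elif

Yves reports to Tycho. Tycho reports to Elif. Elif is at the top.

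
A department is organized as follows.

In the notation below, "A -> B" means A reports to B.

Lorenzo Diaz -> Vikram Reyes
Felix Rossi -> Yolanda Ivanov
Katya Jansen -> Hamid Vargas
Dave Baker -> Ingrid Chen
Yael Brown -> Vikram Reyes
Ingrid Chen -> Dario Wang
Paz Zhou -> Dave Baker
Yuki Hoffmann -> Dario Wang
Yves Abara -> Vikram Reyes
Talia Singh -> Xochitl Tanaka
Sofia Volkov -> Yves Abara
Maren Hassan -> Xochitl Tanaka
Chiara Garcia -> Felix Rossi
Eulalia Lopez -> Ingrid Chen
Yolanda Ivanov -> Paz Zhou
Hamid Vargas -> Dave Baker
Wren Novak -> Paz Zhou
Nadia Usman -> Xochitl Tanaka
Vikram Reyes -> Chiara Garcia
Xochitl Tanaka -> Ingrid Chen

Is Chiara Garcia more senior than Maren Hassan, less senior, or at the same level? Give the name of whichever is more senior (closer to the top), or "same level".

Chiara Garcia is 6 levels below Dario Wang; Maren Hassan is 3. Maren Hassan is higher.

Maren Hassan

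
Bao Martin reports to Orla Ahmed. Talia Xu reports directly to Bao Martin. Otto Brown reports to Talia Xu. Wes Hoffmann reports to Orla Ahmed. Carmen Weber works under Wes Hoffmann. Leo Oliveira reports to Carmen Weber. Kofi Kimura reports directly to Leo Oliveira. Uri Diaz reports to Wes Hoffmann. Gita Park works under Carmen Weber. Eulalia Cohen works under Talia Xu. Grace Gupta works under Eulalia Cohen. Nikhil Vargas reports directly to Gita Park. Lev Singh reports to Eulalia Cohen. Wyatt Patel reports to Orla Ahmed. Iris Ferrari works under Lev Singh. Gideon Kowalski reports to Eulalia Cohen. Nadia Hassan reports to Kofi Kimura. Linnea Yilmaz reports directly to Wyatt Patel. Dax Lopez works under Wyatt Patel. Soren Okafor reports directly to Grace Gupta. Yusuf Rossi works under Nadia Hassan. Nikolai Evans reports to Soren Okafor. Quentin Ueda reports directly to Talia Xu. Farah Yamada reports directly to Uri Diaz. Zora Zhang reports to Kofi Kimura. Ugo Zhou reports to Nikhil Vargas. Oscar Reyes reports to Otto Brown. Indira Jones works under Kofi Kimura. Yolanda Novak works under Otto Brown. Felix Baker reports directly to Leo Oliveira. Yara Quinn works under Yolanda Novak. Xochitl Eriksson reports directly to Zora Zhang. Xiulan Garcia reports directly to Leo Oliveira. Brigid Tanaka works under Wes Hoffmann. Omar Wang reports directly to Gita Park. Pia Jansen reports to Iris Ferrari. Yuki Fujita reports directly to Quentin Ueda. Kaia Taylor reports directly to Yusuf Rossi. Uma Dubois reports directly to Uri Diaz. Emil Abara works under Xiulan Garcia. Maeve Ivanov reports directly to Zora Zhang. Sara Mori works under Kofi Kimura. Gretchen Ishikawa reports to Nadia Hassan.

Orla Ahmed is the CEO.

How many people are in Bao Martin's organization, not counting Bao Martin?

Bao Martin directly manages Talia Xu. Under Talia Xu: Quentin Ueda, Yuki Fujita, Eulalia Cohen, Gideon Kowalski, Lev Singh, Iris Ferrari, Pia Jansen, Grace Gupta, Soren Okafor, Nikolai Evans, Otto Brown, Yolanda Novak, Yara Quinn, Oscar Reyes (14). That's 15 in total.

15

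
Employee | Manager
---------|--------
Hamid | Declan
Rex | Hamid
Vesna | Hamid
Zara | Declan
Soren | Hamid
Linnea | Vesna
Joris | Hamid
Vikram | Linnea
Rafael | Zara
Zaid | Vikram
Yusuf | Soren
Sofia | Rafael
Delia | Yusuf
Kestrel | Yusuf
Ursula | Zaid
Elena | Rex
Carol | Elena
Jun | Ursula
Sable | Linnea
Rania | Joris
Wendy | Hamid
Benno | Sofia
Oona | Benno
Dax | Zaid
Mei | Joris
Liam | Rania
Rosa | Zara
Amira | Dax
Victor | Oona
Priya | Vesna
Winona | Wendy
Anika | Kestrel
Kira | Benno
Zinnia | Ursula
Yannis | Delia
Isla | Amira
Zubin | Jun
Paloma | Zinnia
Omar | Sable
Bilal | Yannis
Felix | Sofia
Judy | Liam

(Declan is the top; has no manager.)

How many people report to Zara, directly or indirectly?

Zara directly manages Rafael, Rosa. Under Rafael: Sofia, Felix, Benno, Kira, Oona, Victor (6). Rosa has no reports. So Zara's organization is 2 direct reports plus everyone under them: 7 + 1 = 8.

8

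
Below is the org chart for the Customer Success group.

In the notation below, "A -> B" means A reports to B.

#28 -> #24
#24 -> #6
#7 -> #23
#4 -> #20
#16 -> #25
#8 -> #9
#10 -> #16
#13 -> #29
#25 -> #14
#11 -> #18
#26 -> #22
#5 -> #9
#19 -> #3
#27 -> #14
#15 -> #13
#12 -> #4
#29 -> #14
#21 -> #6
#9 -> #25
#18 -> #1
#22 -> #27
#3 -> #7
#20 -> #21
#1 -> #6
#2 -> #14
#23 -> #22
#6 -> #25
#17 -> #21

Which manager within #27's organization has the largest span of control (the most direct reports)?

Direct-report counts within #27's organization: #27 has 1; #22 has 2; #23 has 1; #7 has 1; #3 has 1. The largest is 2, held by #22.

#22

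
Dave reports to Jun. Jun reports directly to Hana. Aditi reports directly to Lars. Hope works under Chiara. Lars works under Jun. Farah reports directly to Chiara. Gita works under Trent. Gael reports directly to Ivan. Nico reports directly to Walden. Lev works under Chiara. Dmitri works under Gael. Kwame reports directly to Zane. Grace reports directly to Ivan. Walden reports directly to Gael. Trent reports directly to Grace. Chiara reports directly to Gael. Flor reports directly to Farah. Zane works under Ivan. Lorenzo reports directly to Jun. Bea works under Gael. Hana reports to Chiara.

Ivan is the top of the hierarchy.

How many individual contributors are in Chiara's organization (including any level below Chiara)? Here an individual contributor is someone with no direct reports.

The people in Chiara's organization with no one reporting to them are Lev, Flor, Hope, Dave, Lorenzo, Aditi. That is 6.

6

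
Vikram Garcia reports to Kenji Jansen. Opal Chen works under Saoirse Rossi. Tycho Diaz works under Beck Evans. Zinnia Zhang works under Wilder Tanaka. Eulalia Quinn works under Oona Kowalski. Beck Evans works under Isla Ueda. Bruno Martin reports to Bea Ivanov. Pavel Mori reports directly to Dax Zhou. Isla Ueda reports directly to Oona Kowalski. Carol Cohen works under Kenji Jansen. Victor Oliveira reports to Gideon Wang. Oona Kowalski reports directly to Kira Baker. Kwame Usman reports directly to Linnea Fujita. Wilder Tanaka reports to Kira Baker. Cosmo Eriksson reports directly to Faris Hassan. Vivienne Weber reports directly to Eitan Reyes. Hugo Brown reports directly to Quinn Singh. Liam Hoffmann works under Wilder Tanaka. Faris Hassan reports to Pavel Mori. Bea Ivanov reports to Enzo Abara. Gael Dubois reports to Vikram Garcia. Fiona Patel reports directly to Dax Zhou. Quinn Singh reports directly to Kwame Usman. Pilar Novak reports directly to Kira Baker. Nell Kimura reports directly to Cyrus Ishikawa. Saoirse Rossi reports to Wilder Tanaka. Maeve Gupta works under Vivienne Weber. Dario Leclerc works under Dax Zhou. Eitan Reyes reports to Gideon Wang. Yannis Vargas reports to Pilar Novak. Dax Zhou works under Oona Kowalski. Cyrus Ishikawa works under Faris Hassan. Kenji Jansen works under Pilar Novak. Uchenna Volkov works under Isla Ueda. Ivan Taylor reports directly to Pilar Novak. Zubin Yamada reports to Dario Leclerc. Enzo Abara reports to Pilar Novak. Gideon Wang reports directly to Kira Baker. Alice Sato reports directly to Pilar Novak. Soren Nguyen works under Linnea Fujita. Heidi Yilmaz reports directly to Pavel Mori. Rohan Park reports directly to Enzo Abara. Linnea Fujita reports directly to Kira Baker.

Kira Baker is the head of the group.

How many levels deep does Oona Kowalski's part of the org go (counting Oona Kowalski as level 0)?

5

The longest chain under Oona Kowalski runs Oona Kowalski → Dax Zhou → Pavel Mori → Faris Hassan → Cyrus Ishikawa → Nell Kimura, which is 5 levels below Oona Kowalski.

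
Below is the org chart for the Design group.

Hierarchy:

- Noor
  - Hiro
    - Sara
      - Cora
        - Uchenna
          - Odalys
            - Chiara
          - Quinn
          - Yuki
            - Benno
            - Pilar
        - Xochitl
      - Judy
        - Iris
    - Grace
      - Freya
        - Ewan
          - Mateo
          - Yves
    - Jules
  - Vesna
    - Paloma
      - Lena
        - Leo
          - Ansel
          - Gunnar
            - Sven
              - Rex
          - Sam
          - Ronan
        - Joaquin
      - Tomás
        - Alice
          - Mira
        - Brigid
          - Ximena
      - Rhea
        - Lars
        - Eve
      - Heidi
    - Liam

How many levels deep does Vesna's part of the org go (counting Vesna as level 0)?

The longest chain under Vesna runs Vesna → Paloma → Lena → Leo → Gunnar → Sven → Rex, which is 6 levels below Vesna.

6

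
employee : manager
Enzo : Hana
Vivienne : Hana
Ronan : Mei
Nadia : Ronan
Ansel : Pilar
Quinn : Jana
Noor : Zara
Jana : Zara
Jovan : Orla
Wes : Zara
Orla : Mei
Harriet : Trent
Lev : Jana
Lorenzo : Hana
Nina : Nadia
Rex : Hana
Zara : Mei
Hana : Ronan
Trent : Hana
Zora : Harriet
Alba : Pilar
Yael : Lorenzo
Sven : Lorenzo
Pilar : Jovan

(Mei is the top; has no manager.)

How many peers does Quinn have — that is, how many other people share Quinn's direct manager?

Quinn reports to Jana. Jana's other direct reports are Lev — 1 peer.

1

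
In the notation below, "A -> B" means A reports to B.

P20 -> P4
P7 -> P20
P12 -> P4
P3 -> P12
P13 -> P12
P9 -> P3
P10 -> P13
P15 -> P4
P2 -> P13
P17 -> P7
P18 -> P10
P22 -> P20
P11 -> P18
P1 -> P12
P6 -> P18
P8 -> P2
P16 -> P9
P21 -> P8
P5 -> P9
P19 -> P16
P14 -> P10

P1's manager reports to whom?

P4

P1 reports to P12, and P12 reports to P4. So P1's skip-level manager is P4.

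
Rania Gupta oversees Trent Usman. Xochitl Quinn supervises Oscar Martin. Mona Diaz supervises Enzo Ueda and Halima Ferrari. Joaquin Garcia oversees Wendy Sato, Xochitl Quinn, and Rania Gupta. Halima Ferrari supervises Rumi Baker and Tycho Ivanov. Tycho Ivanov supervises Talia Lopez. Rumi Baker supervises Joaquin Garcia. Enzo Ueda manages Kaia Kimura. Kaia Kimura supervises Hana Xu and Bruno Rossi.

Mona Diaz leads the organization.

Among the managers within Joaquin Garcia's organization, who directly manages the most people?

Direct-report counts within Joaquin Garcia's organization: Joaquin Garcia has 3; Rania Gupta has 1; Xochitl Quinn has 1. The largest is 3, held by Joaquin Garcia.

Joaquin Garcia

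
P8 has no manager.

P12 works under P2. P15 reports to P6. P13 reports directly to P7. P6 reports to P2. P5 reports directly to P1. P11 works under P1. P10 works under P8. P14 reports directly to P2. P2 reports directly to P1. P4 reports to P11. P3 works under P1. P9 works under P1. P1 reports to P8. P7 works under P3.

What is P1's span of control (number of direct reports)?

5

P1 directly manages P9, P5, P3, P2, P11. That is 5 direct reports.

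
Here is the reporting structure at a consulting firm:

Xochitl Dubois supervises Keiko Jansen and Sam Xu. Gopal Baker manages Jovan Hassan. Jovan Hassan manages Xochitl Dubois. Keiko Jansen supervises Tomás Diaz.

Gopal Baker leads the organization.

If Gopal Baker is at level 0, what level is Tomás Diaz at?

Chain from Tomás Diaz up to Gopal Baker: Tomás Diaz → Keiko Jansen → Xochitl Dubois → Jovan Hassan → Gopal Baker. That is 4 steps up, so Tomás Diaz is 4 levels below Gopal Baker.

4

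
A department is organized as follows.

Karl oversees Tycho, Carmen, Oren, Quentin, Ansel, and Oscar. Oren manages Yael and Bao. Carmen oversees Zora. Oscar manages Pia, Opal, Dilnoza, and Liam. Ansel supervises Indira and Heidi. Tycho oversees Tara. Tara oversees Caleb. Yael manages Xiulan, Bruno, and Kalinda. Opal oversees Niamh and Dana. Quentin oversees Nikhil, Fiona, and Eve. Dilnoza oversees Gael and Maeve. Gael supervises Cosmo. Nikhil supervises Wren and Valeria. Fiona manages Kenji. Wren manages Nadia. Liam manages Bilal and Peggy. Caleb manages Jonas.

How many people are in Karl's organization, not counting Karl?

Karl directly manages Oren, Carmen, Oscar, Ansel, Tycho, Quentin. Under Oren: Bao, Yael, Kalinda, Bruno, Xiulan (5). Under Carmen: Zora (1). Under Oscar: Liam, Peggy, Bilal, Dilnoza, Maeve, Gael, Cosmo, Opal, Niamh, Dana, Pia (11). Under Ansel: Heidi, Indira (2). Under Tycho: Tara, Caleb, Jonas (3). Under Quentin: Eve, Fiona, Kenji, Nikhil, Valeria, Wren, Nadia (7). So Karl's organization is 6 direct reports plus everyone under them: 6 + 2 + 12 + 3 + 4 + 8 = 35.

35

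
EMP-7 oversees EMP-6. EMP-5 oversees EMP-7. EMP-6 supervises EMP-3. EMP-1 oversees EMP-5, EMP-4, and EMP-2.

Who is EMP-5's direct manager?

EMP-1

EMP-5 reports directly to EMP-1.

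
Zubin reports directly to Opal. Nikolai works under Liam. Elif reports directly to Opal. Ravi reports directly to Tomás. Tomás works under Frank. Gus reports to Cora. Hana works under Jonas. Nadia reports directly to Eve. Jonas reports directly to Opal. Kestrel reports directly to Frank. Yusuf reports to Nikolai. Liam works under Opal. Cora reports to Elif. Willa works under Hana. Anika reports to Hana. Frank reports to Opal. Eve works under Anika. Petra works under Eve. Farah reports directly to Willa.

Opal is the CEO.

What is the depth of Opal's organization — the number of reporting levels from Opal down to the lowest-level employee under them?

The longest chain under Opal runs Opal → Jonas → Hana → Anika → Eve → Petra, which is 5 levels below Opal.

5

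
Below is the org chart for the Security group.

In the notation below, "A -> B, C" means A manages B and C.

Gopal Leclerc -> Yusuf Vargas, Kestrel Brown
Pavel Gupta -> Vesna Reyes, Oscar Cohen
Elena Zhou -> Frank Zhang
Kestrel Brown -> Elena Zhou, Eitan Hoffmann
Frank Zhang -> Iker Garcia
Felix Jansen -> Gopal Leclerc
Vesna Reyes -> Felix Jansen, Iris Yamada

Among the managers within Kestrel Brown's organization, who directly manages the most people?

Direct-report counts within Kestrel Brown's organization: Kestrel Brown has 2; Elena Zhou has 1; Frank Zhang has 1. The largest is 2, held by Kestrel Brown.

Kestrel Brown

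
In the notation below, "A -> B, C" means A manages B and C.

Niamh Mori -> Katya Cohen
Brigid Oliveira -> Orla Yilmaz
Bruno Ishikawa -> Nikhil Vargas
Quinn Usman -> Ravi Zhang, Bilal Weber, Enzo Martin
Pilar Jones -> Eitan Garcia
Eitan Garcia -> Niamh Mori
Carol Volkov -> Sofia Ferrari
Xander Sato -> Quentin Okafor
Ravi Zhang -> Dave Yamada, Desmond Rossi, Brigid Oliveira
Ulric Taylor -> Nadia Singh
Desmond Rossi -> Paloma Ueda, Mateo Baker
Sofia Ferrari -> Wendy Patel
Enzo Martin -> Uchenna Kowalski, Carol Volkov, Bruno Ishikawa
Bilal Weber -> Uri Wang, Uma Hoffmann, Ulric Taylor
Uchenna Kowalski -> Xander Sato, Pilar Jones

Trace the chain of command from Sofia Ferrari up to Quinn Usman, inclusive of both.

Sofia Ferrari -> Carol Volkov -> Enzo Martin -> Quinn Usman

Sofia Ferrari reports to Carol Volkov. Carol Volkov reports to Enzo Martin. Enzo Martin reports to Quinn Usman. Quinn Usman is at the top.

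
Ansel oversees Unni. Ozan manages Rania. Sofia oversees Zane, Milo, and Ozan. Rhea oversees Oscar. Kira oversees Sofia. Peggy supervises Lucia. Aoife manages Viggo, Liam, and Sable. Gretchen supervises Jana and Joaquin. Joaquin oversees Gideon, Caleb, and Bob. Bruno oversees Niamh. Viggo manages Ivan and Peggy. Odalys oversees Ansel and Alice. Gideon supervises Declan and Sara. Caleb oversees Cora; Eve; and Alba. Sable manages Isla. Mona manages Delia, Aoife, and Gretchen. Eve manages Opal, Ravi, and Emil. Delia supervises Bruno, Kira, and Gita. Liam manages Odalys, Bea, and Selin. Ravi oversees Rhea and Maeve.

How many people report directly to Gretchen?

2

Gretchen directly manages Jana, Joaquin. That is 2 direct reports.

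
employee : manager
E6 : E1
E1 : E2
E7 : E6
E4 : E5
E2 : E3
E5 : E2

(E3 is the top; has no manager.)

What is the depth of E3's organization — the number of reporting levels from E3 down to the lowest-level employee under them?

The longest chain under E3 runs E3 → E2 → E1 → E6 → E7, which is 4 levels below E3.

4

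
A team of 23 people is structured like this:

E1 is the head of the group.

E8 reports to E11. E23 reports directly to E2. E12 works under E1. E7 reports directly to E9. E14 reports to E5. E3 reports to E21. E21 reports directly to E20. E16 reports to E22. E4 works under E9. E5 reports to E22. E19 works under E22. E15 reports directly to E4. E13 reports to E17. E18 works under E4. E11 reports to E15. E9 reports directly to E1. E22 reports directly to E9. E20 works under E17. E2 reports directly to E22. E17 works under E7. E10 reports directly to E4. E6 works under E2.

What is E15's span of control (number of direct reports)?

E15 directly manages E11. That is 1 direct report.

1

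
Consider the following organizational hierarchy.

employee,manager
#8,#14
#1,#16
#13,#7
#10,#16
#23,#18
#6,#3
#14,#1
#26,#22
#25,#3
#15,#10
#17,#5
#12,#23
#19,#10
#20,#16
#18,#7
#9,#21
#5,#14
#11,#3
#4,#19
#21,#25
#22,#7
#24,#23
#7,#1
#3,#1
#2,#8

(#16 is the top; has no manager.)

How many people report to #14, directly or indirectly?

#14 directly manages #8, #5. Under #8: #2 (1). Under #5: #17 (1). So #14's organization is 2 direct reports plus everyone under them: 2 + 2 = 4.

4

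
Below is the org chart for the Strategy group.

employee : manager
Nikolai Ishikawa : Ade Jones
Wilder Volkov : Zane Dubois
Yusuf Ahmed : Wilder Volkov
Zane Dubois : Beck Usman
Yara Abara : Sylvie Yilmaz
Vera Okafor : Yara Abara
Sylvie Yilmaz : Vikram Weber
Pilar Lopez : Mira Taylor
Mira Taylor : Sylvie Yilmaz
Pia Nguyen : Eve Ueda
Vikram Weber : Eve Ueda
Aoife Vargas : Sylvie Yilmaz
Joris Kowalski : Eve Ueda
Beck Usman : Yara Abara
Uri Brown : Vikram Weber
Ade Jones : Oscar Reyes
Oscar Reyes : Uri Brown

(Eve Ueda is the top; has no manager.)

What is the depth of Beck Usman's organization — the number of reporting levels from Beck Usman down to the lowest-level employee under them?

The longest chain under Beck Usman runs Beck Usman → Zane Dubois → Wilder Volkov → Yusuf Ahmed, which is 3 levels below Beck Usman.

3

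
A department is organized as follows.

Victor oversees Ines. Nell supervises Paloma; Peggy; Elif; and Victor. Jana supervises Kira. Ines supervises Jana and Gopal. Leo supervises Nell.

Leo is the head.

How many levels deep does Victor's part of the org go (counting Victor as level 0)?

3

The longest chain under Victor runs Victor → Ines → Jana → Kira, which is 3 levels below Victor.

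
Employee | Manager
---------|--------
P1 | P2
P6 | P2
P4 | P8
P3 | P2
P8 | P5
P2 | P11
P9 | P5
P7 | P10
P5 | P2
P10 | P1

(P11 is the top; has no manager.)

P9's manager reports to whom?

P9 reports to P5, and P5 reports to P2. So P9's skip-level manager is P2.

P2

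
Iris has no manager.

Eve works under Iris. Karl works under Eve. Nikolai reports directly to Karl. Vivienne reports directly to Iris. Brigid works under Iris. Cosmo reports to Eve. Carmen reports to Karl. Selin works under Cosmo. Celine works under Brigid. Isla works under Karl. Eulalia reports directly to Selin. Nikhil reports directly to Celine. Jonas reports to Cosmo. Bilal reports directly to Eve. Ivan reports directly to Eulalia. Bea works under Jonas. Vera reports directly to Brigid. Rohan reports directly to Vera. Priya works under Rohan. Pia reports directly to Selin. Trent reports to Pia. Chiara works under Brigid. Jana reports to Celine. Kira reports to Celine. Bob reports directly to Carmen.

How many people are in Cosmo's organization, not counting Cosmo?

Cosmo directly manages Selin, Jonas. Under Selin: Pia, Trent, Eulalia, Ivan (4). Under Jonas: Bea (1). So Cosmo's organization is 2 direct reports plus everyone under them: 5 + 2 = 7.

7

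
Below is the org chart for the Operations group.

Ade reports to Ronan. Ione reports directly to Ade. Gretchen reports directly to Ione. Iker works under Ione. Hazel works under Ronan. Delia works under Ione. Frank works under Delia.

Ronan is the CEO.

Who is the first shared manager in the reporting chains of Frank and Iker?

Frank's chain of managers is Delia, Ione, Ade, Ronan. Iker's chain of managers is Ione, Ade, Ronan. The first manager that appears in both chains is Ione.

Ione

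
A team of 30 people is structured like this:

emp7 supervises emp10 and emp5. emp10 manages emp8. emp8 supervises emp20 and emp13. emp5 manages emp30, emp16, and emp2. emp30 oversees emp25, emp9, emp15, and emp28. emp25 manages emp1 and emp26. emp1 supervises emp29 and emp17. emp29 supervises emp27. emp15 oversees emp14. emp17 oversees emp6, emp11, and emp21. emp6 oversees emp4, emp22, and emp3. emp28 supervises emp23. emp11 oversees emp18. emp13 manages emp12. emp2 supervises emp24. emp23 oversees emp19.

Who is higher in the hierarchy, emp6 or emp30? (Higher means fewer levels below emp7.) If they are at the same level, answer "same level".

emp6 is 6 levels below emp7; emp30 is 2. emp30 is higher.

emp30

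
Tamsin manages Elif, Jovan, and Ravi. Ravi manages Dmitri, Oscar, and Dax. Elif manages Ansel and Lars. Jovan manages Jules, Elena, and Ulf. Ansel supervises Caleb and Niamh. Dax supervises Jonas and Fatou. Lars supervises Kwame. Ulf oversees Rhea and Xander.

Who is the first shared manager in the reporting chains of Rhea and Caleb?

Rhea's chain of managers is Ulf, Jovan, Tamsin. Caleb's chain of managers is Ansel, Elif, Tamsin. The first manager that appears in both chains is Tamsin.

Tamsin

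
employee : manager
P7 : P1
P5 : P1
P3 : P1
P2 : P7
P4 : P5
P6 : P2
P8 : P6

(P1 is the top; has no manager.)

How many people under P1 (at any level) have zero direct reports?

3

The people in P1's organization with no one reporting to them are P3, P4, P8. That is 3.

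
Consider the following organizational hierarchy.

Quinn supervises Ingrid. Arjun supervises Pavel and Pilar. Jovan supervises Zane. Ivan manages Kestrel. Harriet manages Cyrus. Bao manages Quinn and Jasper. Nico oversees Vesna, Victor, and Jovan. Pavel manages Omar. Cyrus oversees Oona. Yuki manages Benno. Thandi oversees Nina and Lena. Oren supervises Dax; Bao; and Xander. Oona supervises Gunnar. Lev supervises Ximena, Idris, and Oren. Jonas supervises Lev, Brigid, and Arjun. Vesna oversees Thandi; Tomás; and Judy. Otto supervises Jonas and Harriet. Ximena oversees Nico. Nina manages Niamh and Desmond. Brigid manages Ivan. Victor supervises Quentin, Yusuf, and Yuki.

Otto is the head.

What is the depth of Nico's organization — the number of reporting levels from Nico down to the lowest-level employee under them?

4

The longest chain under Nico runs Nico → Vesna → Thandi → Nina → Desmond, which is 4 levels below Nico.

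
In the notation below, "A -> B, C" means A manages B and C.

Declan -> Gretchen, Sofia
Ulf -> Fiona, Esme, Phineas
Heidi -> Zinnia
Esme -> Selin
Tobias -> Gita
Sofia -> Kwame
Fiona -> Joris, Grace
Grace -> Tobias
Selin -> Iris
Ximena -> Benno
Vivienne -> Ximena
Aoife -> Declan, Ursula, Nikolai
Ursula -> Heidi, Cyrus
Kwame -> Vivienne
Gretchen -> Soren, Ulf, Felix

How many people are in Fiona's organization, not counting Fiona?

Fiona directly manages Joris, Grace. Joris has no reports. Under Grace: Tobias, Gita (2). So Fiona's organization is 2 direct reports plus everyone under them: 1 + 3 = 4.

4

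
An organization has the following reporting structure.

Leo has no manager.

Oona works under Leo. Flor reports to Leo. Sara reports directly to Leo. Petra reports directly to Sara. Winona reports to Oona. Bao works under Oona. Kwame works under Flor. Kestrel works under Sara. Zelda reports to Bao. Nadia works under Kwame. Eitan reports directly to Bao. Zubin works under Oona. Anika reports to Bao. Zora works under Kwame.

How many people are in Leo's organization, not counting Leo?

14

Leo directly manages Oona, Flor, Sara. Under Oona: Zubin, Bao, Anika, Eitan, Zelda, Winona (6). Under Flor: Kwame, Zora, Nadia (3). Under Sara: Kestrel, Petra (2). So Leo's organization is 3 direct reports plus everyone under them: 7 + 4 + 3 = 14.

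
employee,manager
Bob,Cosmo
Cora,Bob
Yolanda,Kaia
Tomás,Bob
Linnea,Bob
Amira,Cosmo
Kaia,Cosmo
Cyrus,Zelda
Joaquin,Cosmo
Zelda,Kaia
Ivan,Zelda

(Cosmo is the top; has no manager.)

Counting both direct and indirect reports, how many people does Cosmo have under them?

Cosmo directly manages Bob, Joaquin, Kaia, Amira. Under Bob: Cora, Tomás, Linnea (3). Joaquin has no reports. Under Kaia: Yolanda, Zelda, Cyrus, Ivan (4). Amira has no reports. So Cosmo's organization is 4 direct reports plus everyone under them: 4 + 1 + 5 + 1 = 11.

11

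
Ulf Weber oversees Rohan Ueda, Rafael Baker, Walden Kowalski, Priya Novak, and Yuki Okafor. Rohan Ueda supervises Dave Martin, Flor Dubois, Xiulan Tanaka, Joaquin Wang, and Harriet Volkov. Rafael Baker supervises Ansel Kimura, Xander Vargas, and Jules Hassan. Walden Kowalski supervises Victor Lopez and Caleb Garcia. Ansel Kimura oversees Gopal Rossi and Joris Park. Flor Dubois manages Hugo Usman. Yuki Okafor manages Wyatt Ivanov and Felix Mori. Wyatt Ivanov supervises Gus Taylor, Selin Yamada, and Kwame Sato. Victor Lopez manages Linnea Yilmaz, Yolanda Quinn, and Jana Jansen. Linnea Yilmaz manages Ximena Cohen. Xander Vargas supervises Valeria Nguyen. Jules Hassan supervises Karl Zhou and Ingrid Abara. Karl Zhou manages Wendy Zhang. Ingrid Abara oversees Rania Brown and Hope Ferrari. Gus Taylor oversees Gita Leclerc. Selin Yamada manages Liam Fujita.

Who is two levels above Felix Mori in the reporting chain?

Felix Mori reports to Yuki Okafor, and Yuki Okafor reports to Ulf Weber. So Felix Mori's skip-level manager is Ulf Weber.

Ulf Weber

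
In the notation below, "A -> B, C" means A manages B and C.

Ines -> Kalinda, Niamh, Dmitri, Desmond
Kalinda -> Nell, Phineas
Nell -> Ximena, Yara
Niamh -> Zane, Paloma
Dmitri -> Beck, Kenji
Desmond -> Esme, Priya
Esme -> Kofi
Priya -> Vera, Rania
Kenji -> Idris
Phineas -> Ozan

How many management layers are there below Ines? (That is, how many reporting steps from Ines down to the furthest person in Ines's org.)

3

The longest chain under Ines runs Ines → Desmond → Priya → Rania, which is 3 levels below Ines.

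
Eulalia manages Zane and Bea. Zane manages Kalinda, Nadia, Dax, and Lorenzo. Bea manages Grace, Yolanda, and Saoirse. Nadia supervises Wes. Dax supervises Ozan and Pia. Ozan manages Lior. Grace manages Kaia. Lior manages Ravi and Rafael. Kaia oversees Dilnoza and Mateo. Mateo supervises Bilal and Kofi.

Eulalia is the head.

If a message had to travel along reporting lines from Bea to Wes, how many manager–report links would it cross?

4

Bea is 1 level below Eulalia, and Wes is 3 levels below Eulalia (their lowest common manager). The shortest path runs up from Bea to Eulalia and back down to Wes: 1 + 3 = 4 links.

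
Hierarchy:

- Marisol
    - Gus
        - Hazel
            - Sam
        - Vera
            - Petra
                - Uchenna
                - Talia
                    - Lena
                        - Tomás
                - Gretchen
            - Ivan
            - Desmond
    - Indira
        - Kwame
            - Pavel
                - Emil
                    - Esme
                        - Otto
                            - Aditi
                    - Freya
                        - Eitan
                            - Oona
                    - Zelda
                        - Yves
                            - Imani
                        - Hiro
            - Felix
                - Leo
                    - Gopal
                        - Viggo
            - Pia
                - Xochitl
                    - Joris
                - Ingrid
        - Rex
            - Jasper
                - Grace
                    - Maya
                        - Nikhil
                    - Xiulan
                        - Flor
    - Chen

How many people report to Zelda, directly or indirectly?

Zelda directly manages Yves, Hiro. Under Yves: Imani (1). Hiro has no reports. So Zelda's organization is 2 direct reports plus everyone under them: 2 + 1 = 3.

3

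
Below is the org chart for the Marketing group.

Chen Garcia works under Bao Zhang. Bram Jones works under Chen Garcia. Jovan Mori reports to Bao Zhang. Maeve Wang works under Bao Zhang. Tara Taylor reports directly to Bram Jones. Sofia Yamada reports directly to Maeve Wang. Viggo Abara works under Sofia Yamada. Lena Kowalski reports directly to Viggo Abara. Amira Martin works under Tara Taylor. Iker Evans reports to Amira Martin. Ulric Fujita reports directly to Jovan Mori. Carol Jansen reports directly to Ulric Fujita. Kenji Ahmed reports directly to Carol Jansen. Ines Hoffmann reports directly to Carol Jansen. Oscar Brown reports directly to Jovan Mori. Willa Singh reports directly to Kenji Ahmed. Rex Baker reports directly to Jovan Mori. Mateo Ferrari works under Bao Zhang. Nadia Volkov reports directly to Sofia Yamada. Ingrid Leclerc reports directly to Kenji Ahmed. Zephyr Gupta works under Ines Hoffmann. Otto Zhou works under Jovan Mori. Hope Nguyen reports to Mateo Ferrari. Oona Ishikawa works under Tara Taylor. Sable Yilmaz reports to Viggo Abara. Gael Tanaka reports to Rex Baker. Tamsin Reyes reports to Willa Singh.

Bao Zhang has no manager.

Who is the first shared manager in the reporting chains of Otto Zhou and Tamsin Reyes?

Jovan Mori

Otto Zhou's chain of managers is Jovan Mori, Bao Zhang. Tamsin Reyes's chain of managers is Willa Singh, Kenji Ahmed, Carol Jansen, Ulric Fujita, Jovan Mori, Bao Zhang. The first manager that appears in both chains is Jovan Mori.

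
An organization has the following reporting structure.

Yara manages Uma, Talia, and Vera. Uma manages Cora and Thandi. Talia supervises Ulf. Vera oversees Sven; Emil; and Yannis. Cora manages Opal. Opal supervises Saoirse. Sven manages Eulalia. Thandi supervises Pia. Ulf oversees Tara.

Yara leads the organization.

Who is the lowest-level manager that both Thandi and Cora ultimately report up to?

Uma

Thandi's chain of managers is Uma, Yara. Cora's chain of managers is Uma, Yara. The first manager that appears in both chains is Uma.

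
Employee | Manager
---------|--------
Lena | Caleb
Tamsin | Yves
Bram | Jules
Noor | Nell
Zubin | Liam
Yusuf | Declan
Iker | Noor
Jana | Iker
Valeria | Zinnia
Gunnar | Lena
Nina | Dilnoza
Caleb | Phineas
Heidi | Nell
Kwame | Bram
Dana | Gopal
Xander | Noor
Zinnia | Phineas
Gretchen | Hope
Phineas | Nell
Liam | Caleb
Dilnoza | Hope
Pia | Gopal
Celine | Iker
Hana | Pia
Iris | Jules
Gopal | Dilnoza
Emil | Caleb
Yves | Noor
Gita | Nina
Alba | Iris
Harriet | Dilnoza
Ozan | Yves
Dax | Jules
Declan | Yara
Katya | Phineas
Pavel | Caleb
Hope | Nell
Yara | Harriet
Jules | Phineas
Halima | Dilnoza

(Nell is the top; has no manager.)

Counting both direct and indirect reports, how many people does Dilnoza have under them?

11

Dilnoza directly manages Gopal, Harriet, Nina, Halima. Under Gopal: Pia, Hana, Dana (3). Under Harriet: Yara, Declan, Yusuf (3). Under Nina: Gita (1). Halima has no reports. So Dilnoza's organization is 4 direct reports plus everyone under them: 4 + 4 + 2 + 1 = 11.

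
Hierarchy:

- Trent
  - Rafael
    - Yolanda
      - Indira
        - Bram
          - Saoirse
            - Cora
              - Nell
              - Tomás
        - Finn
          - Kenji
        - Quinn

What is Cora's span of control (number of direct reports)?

2

Cora directly manages Nell, Tomás. That is 2 direct reports.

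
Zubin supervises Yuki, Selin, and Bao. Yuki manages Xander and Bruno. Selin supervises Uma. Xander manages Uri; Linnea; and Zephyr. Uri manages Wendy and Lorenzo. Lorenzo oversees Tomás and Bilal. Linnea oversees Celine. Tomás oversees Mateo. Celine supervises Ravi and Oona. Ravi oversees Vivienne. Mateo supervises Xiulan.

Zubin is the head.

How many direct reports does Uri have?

2

Uri directly manages Lorenzo, Wendy. That is 2 direct reports.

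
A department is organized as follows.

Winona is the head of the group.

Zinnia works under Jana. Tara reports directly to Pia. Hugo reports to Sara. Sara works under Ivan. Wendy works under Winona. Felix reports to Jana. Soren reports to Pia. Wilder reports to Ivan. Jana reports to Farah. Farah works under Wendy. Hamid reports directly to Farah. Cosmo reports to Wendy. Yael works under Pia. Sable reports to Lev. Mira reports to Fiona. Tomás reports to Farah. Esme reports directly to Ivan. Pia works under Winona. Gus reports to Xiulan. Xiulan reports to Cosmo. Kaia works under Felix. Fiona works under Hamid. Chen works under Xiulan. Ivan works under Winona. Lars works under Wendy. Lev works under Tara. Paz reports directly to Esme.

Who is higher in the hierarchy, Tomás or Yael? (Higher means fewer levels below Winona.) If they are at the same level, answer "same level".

Tomás is 3 levels below Winona; Yael is 2. Yael is higher.

Yael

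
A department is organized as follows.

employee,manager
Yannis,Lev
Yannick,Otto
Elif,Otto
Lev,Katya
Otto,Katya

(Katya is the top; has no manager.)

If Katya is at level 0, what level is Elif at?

2

Chain from Elif up to Katya: Elif → Otto → Katya. That is 2 steps up, so Elif is 2 levels below Katya.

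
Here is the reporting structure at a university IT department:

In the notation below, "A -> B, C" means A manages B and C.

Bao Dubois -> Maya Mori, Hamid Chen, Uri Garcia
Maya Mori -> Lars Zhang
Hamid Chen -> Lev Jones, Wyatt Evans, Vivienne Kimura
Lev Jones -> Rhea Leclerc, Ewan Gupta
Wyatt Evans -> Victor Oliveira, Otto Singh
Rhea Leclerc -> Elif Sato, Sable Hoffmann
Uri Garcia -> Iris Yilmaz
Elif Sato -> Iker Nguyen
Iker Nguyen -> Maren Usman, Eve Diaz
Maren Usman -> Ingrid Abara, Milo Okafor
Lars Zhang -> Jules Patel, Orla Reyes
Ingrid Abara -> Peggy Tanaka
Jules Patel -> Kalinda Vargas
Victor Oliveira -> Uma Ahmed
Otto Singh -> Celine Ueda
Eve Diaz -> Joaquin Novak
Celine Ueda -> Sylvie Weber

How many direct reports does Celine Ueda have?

1

Celine Ueda directly manages Sylvie Weber. That is 1 direct report.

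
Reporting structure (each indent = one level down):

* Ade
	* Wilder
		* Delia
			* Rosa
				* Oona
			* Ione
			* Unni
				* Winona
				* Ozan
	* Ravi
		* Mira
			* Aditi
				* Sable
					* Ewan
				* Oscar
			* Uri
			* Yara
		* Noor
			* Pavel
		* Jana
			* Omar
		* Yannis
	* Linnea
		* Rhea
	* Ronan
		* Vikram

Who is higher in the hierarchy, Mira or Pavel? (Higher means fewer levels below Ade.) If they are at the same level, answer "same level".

Mira

Mira is 2 levels below Ade; Pavel is 3. Mira is higher.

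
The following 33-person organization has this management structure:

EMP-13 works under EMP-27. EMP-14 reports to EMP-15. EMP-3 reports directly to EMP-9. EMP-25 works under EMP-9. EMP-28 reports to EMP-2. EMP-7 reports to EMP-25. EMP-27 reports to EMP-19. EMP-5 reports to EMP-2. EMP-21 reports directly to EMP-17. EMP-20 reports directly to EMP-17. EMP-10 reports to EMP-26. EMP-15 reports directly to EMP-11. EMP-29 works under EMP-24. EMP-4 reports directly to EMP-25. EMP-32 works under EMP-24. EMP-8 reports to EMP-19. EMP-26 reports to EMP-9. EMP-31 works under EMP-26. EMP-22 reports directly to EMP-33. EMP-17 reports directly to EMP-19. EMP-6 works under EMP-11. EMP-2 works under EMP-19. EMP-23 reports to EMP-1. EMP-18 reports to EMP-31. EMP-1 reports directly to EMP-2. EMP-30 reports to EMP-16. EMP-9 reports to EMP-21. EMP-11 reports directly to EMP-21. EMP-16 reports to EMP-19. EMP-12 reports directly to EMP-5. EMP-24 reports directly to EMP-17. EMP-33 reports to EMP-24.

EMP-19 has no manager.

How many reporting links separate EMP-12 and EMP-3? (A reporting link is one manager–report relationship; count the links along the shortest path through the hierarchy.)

7

EMP-12 is 3 levels below EMP-19, and EMP-3 is 4 levels below EMP-19 (their lowest common manager). The shortest path runs up from EMP-12 to EMP-19 and back down to EMP-3: 3 + 4 = 7 links.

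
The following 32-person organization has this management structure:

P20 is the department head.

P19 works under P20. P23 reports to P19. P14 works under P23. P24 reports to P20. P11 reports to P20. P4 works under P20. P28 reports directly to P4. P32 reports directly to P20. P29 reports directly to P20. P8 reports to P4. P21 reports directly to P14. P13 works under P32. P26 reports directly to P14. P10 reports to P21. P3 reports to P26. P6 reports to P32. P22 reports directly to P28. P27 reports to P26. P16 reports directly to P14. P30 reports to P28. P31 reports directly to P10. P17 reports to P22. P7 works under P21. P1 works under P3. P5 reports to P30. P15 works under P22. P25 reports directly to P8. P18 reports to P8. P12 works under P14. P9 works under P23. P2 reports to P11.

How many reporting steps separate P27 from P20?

Chain from P27 up to P20: P27 → P26 → P14 → P23 → P19 → P20. That is 5 steps up, so P27 is 5 levels below P20.

5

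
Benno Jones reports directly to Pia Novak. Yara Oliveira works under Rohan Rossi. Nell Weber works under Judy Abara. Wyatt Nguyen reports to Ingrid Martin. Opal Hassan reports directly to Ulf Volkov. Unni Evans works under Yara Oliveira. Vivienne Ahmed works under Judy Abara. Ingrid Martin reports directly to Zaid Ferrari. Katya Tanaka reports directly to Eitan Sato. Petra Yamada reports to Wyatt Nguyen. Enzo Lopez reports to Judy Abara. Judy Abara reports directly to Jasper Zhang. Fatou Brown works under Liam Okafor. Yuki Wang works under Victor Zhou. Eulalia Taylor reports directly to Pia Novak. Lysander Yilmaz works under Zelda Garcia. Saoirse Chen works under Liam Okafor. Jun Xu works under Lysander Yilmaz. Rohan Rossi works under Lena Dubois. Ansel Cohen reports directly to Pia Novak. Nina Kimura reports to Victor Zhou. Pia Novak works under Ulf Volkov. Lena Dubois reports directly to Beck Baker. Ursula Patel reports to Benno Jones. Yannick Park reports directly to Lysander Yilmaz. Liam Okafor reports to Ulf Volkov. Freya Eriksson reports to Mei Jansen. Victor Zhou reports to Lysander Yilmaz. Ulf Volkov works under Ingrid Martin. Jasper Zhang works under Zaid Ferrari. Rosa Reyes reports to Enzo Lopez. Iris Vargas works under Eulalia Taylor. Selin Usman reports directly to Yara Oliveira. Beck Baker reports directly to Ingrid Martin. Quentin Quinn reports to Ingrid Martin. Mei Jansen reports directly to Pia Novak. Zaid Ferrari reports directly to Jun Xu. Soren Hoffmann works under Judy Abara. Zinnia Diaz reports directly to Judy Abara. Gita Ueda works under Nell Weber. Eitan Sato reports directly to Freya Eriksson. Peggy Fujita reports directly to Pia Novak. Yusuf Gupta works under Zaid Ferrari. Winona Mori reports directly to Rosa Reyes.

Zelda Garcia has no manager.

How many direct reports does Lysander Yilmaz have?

3

Lysander Yilmaz directly manages Jun Xu, Victor Zhou, Yannick Park. That is 3 direct reports.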